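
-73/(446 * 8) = -73/3568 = -0.02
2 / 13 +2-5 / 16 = 383 / 208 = 1.84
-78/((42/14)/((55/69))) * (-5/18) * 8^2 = 228800/621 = 368.44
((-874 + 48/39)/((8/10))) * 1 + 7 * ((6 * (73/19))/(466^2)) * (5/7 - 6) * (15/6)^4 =-468197712315/429100256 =-1091.11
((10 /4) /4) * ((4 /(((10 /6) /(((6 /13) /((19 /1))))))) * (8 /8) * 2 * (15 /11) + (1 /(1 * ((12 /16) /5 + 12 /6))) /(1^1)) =91145 /233662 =0.39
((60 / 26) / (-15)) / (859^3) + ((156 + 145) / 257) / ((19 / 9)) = 0.55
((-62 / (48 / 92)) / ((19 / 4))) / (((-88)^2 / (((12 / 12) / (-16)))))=713 / 3531264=0.00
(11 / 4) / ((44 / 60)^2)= 225 / 44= 5.11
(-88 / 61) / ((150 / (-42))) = 0.40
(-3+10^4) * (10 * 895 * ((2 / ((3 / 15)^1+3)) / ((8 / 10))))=1118414375 / 16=69900898.44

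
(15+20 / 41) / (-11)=-635 / 451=-1.41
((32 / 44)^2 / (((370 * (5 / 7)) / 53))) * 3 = 35616 / 111925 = 0.32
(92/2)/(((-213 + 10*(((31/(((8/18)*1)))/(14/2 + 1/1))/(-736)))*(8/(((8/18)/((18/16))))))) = -2166784/203284323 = -0.01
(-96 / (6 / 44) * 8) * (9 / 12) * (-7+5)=8448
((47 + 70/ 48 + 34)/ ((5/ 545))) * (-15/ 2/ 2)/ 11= -3064.08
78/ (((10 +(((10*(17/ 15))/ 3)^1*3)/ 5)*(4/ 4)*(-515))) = -117/ 9476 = -0.01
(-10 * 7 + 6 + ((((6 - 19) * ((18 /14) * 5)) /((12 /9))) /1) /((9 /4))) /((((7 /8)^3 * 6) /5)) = -823040 /7203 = -114.26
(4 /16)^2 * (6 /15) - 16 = -639 /40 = -15.98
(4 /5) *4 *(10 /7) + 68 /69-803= -385165 /483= -797.44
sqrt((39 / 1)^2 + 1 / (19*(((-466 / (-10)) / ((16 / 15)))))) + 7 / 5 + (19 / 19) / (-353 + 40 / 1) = 2186 / 1565 + sqrt(268281738177) / 13281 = 40.40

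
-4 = -4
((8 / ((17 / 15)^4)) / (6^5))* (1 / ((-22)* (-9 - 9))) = 625 / 396891792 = 0.00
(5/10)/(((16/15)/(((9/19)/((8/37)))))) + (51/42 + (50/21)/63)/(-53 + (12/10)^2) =8316777865/8294807808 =1.00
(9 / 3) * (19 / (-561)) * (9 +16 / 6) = -665 / 561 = -1.19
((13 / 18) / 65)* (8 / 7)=4 / 315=0.01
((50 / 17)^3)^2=15625000000 / 24137569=647.33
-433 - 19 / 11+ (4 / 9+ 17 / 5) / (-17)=-3660133 / 8415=-434.95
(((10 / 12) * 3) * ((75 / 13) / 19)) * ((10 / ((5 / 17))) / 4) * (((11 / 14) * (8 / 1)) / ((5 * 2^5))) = 14025 / 55328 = 0.25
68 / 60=17 / 15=1.13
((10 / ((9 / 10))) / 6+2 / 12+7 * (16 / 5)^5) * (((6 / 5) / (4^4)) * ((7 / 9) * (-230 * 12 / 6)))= -63869078833 / 16200000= -3942.54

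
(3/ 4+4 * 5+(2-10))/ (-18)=-17/ 24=-0.71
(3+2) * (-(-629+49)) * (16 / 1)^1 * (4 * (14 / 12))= 649600 / 3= 216533.33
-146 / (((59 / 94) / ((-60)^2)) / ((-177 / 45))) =3293760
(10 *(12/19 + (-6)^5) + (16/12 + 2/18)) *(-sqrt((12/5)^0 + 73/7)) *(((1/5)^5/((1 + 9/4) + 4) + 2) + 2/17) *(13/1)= 2255651151808288 *sqrt(35)/1844128125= 7236271.71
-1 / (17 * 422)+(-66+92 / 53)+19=-17210479 / 380222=-45.26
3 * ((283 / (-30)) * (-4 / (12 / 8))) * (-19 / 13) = -21508 / 195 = -110.30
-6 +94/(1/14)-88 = 1222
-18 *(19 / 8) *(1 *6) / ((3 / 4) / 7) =-2394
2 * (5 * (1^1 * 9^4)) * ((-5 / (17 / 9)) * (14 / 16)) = -10333575 / 68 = -151964.34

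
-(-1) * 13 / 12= 13 / 12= 1.08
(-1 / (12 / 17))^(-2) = 144 / 289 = 0.50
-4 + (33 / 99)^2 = -35 / 9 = -3.89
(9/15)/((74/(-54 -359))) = -1239/370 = -3.35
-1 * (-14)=14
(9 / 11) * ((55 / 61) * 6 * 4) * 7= 7560 / 61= 123.93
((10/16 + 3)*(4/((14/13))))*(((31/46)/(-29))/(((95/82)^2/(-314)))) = 106358551/1453025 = 73.20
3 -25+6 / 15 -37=-293 / 5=-58.60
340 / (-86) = -170 / 43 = -3.95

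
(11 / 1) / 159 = 11 / 159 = 0.07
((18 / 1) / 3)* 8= 48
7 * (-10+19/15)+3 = -872/15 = -58.13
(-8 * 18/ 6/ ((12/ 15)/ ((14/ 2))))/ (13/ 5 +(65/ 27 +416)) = -14175/ 28418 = -0.50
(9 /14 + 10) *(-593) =-88357 /14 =-6311.21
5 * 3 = 15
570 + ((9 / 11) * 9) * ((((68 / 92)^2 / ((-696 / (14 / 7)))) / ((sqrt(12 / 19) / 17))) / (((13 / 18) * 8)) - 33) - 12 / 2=320.96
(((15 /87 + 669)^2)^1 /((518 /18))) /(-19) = -3389335524 /4138561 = -818.96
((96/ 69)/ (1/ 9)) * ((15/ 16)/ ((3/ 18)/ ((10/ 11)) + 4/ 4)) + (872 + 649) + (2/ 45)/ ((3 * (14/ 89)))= 1531.01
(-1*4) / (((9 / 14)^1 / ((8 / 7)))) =-64 / 9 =-7.11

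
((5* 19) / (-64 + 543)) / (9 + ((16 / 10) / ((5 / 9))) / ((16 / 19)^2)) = 76000 / 5005071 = 0.02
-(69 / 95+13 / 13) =-164 / 95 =-1.73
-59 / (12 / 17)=-1003 / 12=-83.58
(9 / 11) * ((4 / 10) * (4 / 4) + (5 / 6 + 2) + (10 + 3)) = 1461 / 110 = 13.28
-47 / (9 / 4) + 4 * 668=23860 / 9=2651.11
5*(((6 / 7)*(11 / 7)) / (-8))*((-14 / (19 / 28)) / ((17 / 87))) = 28710 / 323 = 88.89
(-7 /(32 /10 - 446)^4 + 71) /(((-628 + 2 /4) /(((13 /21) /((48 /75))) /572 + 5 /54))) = -4280253353508231749 /401225618594661493248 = -0.01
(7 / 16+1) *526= 6049 / 8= 756.12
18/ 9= 2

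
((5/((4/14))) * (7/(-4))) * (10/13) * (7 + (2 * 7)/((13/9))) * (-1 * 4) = 265825/169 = 1572.93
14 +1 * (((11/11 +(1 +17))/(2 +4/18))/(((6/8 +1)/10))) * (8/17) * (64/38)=6274/119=52.72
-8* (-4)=32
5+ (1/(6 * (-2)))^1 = 59/12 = 4.92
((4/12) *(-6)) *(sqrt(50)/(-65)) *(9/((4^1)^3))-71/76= -71/76 + 9 *sqrt(2)/416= -0.90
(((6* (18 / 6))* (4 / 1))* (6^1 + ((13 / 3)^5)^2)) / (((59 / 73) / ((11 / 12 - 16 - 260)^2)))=109660077374068175839 / 6967782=15738161350924.61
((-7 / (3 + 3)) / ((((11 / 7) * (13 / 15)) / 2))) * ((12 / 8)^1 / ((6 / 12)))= -735 / 143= -5.14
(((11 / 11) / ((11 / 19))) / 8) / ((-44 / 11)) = -19 / 352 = -0.05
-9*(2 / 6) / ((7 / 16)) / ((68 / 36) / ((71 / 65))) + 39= 270993 / 7735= 35.03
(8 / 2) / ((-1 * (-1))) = 4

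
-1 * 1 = -1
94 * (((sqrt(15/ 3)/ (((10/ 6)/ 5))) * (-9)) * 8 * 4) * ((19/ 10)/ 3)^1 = -257184 * sqrt(5)/ 5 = -115016.18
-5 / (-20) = 1 / 4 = 0.25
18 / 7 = 2.57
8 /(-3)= -8 /3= -2.67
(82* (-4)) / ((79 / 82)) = -26896 / 79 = -340.46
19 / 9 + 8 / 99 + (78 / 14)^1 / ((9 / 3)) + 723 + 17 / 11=504916 / 693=728.59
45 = 45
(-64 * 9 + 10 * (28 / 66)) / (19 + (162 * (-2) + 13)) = 4717 / 2409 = 1.96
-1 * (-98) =98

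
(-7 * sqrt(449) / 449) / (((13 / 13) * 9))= -7 * sqrt(449) / 4041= -0.04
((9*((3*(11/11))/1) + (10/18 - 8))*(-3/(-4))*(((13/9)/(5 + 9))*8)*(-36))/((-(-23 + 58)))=9152/735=12.45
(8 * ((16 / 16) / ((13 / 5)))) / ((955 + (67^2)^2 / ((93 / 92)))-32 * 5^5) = 3720 / 23980995311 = 0.00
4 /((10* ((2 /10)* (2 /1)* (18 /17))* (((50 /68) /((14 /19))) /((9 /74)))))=2023 /17575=0.12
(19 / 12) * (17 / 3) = 323 / 36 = 8.97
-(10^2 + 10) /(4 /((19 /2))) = -1045 /4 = -261.25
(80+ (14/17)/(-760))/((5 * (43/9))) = 4651137/1388900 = 3.35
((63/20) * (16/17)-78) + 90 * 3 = 16572/85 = 194.96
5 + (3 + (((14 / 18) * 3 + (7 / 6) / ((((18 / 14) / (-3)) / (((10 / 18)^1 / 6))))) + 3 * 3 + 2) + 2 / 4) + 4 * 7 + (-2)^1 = 47.58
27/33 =9/11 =0.82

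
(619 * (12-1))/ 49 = 6809/ 49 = 138.96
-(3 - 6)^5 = 243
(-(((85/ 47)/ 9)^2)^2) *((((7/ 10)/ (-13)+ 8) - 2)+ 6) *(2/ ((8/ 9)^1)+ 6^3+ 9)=-1637564926625/ 369957894696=-4.43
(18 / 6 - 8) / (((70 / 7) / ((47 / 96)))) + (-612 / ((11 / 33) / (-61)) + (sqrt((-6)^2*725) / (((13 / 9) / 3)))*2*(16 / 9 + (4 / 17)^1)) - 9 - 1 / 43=55440*sqrt(29) / 221 + 924562459 / 8256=113337.65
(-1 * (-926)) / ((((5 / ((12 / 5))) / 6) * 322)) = 33336 / 4025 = 8.28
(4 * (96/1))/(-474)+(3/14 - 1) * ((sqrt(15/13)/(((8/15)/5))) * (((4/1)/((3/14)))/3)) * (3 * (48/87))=-2200 * sqrt(195)/377 - 64/79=-82.30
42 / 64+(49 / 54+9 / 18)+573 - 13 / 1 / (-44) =575.36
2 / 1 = 2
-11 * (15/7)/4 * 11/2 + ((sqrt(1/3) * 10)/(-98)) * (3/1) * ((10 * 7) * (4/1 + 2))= -300 * sqrt(3)/7 - 1815/56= -106.64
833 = 833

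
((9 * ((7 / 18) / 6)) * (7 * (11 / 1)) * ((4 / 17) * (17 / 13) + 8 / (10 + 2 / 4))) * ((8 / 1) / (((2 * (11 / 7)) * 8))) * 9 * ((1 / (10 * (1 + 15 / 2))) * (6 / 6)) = 3577 / 2210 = 1.62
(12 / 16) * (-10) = -15 / 2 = -7.50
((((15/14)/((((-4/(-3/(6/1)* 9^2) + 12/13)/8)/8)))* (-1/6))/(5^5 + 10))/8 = -351/787094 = -0.00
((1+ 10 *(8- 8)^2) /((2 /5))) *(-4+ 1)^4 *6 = 1215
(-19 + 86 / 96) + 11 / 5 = -3817 / 240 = -15.90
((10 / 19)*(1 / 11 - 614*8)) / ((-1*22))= 270155 / 2299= 117.51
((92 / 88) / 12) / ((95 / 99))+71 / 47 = 57203 / 35720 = 1.60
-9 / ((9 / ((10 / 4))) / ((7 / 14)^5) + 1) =-45 / 581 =-0.08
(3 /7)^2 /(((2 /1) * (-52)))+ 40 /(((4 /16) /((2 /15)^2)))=651883 /229320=2.84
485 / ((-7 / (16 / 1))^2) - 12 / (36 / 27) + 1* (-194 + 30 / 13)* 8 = 631483 / 637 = 991.34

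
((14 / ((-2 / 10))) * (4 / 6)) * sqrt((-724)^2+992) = -560 * sqrt(3647) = -33818.62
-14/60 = -7/30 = -0.23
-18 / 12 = -3 / 2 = -1.50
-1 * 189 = -189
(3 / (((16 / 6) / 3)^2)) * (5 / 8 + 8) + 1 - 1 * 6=27.75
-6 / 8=-3 / 4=-0.75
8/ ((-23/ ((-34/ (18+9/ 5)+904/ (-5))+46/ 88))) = 65518/ 1035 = 63.30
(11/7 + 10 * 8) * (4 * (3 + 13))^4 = 9579790336/7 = 1368541476.57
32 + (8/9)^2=2656/81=32.79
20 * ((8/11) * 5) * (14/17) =11200/187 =59.89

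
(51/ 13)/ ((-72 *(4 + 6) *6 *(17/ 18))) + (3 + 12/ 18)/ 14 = 0.26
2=2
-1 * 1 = -1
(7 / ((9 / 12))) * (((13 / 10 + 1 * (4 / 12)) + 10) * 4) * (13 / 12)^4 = 598.20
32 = 32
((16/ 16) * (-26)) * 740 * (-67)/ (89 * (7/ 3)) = 6207.45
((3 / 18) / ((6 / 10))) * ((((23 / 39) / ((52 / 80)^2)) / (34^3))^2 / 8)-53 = -2000665678752223087 / 37748409033092004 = -53.00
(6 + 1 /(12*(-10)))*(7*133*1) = 669389 /120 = 5578.24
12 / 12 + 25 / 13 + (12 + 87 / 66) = 4645 / 286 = 16.24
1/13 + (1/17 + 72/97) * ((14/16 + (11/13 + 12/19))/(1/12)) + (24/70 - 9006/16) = -61565757367/114044840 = -539.84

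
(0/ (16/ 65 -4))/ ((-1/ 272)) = 0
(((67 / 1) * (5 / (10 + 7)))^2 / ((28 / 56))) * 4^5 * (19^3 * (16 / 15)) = 5044641955840 / 867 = 5818502832.57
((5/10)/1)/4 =1/8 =0.12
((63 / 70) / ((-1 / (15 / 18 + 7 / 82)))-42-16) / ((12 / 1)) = -24119 / 4920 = -4.90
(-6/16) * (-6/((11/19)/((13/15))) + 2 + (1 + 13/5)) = 279/220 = 1.27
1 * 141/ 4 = 141/ 4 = 35.25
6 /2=3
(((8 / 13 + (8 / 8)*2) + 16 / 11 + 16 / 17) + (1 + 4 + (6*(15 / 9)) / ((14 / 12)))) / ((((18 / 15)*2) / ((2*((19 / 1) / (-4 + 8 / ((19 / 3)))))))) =-570775295 / 5309304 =-107.50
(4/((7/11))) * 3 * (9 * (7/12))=99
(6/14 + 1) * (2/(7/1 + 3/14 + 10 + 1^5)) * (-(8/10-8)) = 1.13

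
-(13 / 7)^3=-2197 / 343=-6.41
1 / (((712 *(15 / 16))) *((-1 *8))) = -1 / 5340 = -0.00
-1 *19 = -19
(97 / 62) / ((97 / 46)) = 23 / 31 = 0.74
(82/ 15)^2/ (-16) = -1.87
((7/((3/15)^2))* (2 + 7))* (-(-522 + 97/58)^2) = -1434465964575/3364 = -426416755.22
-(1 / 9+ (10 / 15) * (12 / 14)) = -43 / 63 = -0.68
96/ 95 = 1.01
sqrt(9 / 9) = 1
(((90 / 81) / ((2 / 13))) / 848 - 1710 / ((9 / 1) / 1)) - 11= -1533967 / 7632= -200.99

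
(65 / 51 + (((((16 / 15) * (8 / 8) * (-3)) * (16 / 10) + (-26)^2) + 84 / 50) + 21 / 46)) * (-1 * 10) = -39547169 / 5865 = -6742.91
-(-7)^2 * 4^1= -196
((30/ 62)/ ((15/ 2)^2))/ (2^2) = 1/ 465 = 0.00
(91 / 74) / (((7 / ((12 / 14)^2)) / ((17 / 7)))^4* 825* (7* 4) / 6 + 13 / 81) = 3191442980544 / 2367015896339726393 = 0.00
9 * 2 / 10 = 9 / 5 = 1.80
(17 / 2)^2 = 289 / 4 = 72.25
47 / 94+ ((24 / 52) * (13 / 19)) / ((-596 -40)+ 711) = 479 / 950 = 0.50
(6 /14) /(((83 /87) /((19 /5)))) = 4959 /2905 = 1.71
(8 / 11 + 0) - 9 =-91 / 11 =-8.27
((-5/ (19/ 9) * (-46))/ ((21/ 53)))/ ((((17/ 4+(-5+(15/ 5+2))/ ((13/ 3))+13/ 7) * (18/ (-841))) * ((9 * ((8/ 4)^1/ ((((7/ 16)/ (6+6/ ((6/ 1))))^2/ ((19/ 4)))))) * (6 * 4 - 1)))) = -222865/ 53335584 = -0.00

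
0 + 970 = 970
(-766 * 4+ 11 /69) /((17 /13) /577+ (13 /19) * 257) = -30129229195 /1729220316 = -17.42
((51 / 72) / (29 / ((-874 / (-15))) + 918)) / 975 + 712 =6687370224229 / 9392373900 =712.00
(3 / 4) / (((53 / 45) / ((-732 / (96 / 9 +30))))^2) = 492075 / 2809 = 175.18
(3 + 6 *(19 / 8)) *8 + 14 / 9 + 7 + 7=1382 / 9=153.56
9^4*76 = 498636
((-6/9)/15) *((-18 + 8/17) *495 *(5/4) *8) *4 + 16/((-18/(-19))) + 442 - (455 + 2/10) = 11803622/765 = 15429.57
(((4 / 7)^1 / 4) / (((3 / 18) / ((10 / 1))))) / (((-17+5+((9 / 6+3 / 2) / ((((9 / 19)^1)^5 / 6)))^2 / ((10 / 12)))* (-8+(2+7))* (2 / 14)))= 1076168025 / 12261917281997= 0.00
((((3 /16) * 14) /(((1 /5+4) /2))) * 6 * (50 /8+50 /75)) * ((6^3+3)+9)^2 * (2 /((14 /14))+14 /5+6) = 29124036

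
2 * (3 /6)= 1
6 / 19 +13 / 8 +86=13367 / 152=87.94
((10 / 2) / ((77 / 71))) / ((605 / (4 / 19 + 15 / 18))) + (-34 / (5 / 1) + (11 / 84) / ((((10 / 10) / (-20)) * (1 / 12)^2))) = -2038959247 / 5310690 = -383.93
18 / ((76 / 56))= 252 / 19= 13.26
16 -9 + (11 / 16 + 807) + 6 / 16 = 13041 / 16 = 815.06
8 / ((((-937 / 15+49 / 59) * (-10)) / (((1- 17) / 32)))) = -177 / 27274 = -0.01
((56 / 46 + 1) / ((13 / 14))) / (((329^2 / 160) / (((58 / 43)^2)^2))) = 184685214720 / 15806611039037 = 0.01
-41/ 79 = -0.52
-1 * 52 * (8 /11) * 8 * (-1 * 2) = 6656 /11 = 605.09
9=9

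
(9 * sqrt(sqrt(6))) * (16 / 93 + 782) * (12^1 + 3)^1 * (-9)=-1487360.97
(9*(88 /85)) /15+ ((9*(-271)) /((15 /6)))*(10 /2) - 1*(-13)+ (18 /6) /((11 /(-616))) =-2138761 /425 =-5032.38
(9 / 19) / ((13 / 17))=153 / 247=0.62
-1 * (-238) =238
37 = 37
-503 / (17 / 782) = -23138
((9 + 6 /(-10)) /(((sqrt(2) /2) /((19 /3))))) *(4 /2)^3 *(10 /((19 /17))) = 3808 *sqrt(2) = 5385.33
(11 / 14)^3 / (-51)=-1331 / 139944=-0.01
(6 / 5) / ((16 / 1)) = 3 / 40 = 0.08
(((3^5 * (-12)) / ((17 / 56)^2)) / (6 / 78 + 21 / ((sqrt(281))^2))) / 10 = -20864.39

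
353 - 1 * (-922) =1275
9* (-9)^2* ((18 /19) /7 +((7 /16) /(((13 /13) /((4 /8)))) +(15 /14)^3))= 240820047 /208544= 1154.77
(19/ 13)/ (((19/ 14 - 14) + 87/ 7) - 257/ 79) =-21014/ 49855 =-0.42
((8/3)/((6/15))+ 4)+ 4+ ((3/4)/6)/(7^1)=2467/168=14.68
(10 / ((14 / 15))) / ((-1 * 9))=-25 / 21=-1.19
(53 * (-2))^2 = 11236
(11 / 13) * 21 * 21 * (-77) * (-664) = 248021928 / 13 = 19078609.85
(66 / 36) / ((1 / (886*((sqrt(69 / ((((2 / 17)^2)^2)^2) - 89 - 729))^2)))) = 2345506734244333 / 768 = 3054045226880.64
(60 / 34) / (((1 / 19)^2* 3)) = 3610 / 17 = 212.35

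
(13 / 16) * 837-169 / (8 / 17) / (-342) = 681.11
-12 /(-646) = 0.02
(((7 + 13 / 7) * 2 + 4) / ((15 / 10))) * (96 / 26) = 4864 / 91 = 53.45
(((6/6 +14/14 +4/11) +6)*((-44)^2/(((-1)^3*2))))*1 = -8096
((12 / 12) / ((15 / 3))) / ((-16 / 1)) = -1 / 80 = -0.01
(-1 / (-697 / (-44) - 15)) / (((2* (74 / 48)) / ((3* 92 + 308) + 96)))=-262.26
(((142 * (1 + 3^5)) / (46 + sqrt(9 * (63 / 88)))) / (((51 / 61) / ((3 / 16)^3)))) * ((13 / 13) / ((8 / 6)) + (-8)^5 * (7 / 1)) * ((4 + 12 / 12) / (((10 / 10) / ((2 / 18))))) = -306630315964115 / 403954816 + 10907797801095 * sqrt(154) / 3231638528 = -717184.27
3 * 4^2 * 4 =192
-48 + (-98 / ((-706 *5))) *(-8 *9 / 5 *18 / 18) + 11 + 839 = 7074122 / 8825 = 801.60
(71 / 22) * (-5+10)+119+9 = 3171 / 22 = 144.14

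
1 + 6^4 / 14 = 655 / 7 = 93.57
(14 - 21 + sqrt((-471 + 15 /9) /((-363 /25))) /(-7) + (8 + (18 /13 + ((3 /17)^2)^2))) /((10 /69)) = 89362038 /5428865 - 92 * sqrt(22) /77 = 10.86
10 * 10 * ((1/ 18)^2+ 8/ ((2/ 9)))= 291625/ 81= 3600.31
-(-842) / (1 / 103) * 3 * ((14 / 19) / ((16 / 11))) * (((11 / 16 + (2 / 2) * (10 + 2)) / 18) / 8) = 677807053 / 58368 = 11612.65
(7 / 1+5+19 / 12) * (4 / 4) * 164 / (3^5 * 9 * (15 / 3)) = 6683 / 32805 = 0.20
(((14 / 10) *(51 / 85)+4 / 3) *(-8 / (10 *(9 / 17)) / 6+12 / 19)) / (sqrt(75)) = 158762 *sqrt(3) / 2885625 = 0.10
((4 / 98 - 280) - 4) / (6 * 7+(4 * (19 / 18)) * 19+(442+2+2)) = -62613 / 125293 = -0.50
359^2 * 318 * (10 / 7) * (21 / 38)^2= 6455004885 / 361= 17880899.96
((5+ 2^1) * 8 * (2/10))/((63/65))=104/9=11.56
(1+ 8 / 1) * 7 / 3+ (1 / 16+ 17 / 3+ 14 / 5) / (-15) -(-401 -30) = 1625153 / 3600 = 451.43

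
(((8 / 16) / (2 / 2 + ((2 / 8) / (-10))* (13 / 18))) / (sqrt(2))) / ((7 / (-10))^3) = -180000* sqrt(2) / 242501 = -1.05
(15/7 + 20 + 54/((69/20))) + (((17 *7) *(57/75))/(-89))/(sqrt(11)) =6085/161- 2261 *sqrt(11)/24475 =37.49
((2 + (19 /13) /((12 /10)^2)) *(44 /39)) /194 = 15521 /885222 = 0.02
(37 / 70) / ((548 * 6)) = 37 / 230160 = 0.00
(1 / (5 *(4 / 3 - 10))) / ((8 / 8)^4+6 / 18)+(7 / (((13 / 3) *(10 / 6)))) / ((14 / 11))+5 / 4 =1037 / 520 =1.99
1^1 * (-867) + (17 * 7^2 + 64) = 30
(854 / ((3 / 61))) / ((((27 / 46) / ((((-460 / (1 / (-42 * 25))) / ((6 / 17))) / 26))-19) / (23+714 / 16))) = -110883677634625 / 1794102447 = -61804.54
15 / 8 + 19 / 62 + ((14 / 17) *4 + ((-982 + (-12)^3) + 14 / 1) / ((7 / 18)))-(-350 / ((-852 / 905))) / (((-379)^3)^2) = -6927.10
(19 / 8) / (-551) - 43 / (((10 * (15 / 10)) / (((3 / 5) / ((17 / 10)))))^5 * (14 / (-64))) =-31049156451 / 7205774275000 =-0.00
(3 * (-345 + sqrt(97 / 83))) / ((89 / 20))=-20700 / 89 + 60 * sqrt(8051) / 7387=-231.86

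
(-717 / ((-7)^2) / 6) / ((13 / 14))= -239 / 91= -2.63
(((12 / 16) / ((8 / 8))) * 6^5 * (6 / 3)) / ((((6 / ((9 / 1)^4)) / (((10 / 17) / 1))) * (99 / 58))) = 821962080 / 187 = 4395519.14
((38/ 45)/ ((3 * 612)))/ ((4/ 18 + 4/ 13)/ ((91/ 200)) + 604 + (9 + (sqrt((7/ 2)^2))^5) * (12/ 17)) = 89908/ 192011170005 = 0.00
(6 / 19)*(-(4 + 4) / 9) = -16 / 57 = -0.28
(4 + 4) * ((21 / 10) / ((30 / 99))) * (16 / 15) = 7392 / 125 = 59.14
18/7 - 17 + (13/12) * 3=-313/28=-11.18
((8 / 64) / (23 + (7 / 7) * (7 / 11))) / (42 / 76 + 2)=209 / 100880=0.00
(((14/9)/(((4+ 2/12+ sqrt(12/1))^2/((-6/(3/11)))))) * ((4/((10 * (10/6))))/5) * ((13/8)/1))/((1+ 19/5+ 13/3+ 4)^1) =-38090052/183451325+ 864864 * sqrt(3)/7338053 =-0.00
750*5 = 3750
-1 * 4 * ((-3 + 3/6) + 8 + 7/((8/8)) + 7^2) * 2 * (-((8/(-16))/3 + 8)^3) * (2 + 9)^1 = 46824173/18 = 2601342.94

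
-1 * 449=-449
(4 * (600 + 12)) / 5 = 2448 / 5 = 489.60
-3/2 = -1.50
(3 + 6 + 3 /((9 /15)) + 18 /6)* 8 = 136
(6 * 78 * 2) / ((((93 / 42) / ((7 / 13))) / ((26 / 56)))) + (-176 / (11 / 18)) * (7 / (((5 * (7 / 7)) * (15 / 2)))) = 40236 / 775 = 51.92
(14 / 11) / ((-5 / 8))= -112 / 55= -2.04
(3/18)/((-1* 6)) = -1/36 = -0.03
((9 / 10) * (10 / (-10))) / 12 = -3 / 40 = -0.08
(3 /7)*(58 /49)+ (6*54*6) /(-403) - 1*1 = -734899 /138229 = -5.32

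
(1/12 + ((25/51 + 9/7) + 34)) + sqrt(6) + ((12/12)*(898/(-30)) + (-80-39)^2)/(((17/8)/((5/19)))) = 1788.29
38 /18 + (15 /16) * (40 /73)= 3449 /1314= 2.62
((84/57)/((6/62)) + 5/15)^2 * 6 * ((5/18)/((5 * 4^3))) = 786769/623808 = 1.26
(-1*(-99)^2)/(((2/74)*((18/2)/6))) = -241758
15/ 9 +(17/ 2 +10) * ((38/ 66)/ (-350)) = 12599/ 7700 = 1.64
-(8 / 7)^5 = -32768 / 16807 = -1.95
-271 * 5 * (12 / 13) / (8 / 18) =-36585 / 13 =-2814.23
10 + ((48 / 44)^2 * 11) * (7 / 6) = 278 / 11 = 25.27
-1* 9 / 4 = -9 / 4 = -2.25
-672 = -672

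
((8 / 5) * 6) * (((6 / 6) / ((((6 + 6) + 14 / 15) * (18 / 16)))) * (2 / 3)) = 128 / 291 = 0.44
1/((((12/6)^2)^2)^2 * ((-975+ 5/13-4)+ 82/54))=-351/87798016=-0.00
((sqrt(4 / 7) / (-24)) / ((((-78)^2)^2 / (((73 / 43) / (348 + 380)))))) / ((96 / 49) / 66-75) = 803 * sqrt(7) / 80267466377120256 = 0.00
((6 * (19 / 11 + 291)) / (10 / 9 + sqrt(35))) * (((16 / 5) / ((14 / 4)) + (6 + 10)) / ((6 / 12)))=-11764224 / 6017 + 52939008 * sqrt(35) / 30085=8455.05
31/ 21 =1.48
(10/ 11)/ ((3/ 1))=10/ 33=0.30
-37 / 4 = -9.25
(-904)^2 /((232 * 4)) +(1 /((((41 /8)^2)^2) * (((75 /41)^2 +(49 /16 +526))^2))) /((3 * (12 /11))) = 47129746970592842386 /53518782290890725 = 880.62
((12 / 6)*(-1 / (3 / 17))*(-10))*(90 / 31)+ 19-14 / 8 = 42939 / 124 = 346.28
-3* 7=-21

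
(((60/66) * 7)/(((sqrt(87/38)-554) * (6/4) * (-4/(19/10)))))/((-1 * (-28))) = 19 * sqrt(3306)/3078958344 +99997/769739586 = 0.00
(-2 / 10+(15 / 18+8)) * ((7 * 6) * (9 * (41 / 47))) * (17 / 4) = 11372949 / 940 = 12098.88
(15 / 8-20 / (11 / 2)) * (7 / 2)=-1085 / 176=-6.16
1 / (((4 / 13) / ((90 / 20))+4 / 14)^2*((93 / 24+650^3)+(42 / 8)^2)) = 2683044 / 92383860575575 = 0.00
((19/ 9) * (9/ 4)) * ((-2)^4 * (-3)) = -228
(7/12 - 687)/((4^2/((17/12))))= -140029/2304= -60.78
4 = 4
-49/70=-7/10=-0.70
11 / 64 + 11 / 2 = 363 / 64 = 5.67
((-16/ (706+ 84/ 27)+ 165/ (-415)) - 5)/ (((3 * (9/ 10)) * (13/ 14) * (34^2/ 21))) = -351708280/ 8955474489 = -0.04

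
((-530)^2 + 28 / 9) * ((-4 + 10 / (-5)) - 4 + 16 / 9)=-187081472 / 81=-2309647.80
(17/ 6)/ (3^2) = 17/ 54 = 0.31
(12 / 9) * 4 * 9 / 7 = 6.86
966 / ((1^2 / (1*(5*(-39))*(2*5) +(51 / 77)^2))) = -1595134962 / 847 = -1883276.22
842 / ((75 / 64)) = 53888 / 75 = 718.51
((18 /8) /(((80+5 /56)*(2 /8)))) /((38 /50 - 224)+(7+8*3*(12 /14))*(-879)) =-2940 /639896179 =-0.00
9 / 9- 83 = -82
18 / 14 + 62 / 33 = 731 / 231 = 3.16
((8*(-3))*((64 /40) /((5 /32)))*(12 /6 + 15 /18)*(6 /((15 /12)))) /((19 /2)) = -835584 /2375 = -351.82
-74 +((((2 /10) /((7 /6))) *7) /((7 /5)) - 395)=-3277 /7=-468.14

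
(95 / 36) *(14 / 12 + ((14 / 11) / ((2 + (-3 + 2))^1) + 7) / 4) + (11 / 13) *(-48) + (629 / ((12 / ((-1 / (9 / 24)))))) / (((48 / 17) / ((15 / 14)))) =-18404231 / 216216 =-85.12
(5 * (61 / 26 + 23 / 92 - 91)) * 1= -22985 / 52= -442.02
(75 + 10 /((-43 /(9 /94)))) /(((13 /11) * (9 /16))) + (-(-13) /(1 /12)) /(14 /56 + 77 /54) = 2936989072 /14266239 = 205.87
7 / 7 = 1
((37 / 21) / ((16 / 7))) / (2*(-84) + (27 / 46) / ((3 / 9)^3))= -851 / 167976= -0.01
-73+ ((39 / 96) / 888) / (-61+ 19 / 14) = -866048731 / 11863680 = -73.00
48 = 48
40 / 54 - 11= -277 / 27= -10.26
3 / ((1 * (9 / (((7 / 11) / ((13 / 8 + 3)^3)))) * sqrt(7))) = 0.00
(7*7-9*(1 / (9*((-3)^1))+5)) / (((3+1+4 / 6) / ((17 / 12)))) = 1.32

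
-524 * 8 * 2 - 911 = -9295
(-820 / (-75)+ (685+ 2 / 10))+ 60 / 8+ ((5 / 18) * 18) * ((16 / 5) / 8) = 21169 / 30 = 705.63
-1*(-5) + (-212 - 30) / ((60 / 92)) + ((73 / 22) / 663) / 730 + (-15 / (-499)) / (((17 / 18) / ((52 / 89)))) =-366.05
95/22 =4.32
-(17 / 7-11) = 60 / 7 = 8.57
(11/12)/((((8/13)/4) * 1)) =143/24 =5.96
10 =10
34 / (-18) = -17 / 9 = -1.89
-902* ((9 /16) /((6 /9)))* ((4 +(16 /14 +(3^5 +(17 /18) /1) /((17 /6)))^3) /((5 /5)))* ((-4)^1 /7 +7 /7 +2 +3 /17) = -2111912214295564285 /1604271368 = -1316430783.73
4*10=40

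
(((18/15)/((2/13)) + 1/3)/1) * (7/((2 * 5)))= 427/75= 5.69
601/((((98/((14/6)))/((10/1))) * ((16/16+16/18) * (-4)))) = -9015/476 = -18.94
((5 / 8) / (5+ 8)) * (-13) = -5 / 8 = -0.62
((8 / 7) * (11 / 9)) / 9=88 / 567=0.16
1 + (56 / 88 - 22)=-224 / 11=-20.36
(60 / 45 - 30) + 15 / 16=-1331 / 48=-27.73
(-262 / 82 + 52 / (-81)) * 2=-25486 / 3321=-7.67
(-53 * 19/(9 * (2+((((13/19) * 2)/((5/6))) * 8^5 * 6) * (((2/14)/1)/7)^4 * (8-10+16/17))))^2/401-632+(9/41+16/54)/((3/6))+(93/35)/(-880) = -2084499285305199900231631524456017/3347613329626952182019095765200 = -622.68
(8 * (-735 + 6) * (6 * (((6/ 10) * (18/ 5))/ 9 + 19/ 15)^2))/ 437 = -49645872/ 273125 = -181.77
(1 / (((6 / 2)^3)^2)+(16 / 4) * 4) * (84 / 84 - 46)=-58325 / 81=-720.06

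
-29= -29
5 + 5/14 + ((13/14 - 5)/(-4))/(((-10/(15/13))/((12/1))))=3.95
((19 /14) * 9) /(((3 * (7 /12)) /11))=3762 /49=76.78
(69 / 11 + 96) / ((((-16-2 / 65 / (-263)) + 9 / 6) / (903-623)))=-10769850000 / 5453261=-1974.94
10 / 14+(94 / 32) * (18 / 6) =1067 / 112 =9.53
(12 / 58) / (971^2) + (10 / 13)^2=2734239914 / 4620863741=0.59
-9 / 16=-0.56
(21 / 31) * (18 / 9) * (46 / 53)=1932 / 1643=1.18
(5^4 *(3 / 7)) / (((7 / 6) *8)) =5625 / 196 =28.70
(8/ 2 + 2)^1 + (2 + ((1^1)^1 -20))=-11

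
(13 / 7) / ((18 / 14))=13 / 9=1.44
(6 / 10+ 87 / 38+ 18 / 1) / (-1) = -3969 / 190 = -20.89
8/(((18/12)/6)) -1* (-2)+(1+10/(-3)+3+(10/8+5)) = 491/12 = 40.92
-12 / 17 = -0.71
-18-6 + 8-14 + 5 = -25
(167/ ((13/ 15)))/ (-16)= -2505/ 208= -12.04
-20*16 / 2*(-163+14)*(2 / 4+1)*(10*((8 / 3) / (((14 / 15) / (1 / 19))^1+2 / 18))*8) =343296000 / 803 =427516.81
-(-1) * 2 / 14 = 0.14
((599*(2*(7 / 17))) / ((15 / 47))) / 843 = 394142 / 214965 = 1.83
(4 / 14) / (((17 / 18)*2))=18 / 119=0.15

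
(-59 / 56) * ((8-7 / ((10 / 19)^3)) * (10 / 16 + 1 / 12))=40133039 / 1344000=29.86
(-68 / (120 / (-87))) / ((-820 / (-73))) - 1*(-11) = 15.39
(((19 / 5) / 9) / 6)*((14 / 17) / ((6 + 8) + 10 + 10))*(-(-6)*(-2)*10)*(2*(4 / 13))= -4256 / 33813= -0.13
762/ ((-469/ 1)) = -762/ 469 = -1.62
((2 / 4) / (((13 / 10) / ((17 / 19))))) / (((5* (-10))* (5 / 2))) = -17 / 6175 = -0.00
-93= -93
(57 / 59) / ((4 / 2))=57 / 118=0.48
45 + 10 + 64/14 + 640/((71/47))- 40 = 220287/497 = 443.23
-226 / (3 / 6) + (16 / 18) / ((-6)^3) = -109837 / 243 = -452.00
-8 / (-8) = 1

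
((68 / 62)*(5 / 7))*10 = 1700 / 217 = 7.83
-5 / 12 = -0.42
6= 6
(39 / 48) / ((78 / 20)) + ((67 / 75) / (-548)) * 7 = 16187 / 82200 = 0.20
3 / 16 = 0.19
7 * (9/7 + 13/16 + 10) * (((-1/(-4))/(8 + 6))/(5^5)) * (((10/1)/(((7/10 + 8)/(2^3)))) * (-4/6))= -0.00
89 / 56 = 1.59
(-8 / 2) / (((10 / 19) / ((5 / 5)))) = -38 / 5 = -7.60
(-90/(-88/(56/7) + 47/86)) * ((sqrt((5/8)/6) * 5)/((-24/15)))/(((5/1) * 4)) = -0.43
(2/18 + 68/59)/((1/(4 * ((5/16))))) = 1.58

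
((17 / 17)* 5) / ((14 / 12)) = 30 / 7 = 4.29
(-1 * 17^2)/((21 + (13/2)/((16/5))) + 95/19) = -9248/897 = -10.31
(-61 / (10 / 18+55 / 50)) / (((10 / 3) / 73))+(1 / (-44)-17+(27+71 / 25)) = -794.10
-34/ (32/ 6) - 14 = -163/ 8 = -20.38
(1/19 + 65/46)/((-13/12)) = -7686/5681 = -1.35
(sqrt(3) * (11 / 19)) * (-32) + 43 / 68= 43 / 68 - 352 * sqrt(3) / 19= -31.46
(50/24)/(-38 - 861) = -25/10788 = -0.00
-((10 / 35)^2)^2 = -16 / 2401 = -0.01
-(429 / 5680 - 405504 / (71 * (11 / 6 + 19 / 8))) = 778524351 / 573680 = 1357.07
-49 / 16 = -3.06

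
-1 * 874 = -874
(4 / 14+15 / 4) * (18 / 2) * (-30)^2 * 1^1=228825 / 7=32689.29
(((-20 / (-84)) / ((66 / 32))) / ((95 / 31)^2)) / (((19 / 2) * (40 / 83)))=319052 / 118832175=0.00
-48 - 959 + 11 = -996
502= 502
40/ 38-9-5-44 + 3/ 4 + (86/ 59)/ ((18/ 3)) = -752699/ 13452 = -55.95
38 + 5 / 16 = 613 / 16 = 38.31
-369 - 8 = -377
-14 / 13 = -1.08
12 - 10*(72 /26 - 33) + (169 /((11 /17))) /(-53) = 2344789 /7579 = 309.38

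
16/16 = 1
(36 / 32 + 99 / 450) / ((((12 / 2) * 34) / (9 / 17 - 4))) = -15871 / 693600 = -0.02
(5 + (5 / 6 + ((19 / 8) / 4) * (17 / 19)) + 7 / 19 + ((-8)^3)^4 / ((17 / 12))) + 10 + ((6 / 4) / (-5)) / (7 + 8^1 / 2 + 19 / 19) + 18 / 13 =97768573978307957 / 2015520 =48507865949.39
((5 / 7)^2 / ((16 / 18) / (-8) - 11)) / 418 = -9 / 81928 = -0.00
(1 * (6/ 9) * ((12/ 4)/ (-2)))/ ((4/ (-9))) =9/ 4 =2.25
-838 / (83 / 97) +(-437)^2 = 15769141 / 83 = 189989.65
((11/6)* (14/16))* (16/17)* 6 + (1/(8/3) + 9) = 18.43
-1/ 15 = -0.07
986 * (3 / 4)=1479 / 2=739.50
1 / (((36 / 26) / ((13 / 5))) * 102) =169 / 9180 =0.02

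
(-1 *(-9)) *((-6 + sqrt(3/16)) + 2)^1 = -36 + 9 *sqrt(3)/4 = -32.10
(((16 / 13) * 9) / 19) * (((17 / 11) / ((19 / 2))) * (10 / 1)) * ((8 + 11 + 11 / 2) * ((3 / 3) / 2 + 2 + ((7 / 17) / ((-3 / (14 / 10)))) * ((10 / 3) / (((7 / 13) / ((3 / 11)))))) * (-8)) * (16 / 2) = -1837194240 / 567853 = -3235.33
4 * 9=36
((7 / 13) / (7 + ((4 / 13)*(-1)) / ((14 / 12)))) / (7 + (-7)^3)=-7 / 29424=-0.00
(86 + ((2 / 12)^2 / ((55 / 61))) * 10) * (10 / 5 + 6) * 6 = 136712 / 33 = 4142.79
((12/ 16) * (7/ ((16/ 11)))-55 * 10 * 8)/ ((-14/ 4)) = 281369/ 224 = 1256.11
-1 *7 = -7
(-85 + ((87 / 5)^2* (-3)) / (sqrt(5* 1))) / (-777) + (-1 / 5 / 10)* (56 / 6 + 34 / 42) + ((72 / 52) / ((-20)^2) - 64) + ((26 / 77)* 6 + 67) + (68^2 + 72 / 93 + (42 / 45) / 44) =7569* sqrt(5) / 32375 + 1063122438767 / 229629400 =4630.25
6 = 6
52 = 52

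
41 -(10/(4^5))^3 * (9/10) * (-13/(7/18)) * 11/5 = 38520545851/939524096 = 41.00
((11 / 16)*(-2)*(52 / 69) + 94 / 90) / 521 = 17 / 1078470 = 0.00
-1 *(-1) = 1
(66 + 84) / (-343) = -150 / 343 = -0.44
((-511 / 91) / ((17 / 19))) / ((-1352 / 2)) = 1387 / 149396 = 0.01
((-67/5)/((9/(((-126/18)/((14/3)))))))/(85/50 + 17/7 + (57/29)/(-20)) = 27202/49089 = 0.55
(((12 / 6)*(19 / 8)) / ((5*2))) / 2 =19 / 80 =0.24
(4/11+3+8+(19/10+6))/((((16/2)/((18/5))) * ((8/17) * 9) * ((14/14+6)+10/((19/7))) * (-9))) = -684437/32155200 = -0.02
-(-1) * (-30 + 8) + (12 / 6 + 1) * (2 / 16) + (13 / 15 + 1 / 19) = -47209 / 2280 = -20.71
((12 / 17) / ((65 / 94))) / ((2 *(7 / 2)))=0.15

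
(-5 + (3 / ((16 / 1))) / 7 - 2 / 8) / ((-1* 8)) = 585 / 896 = 0.65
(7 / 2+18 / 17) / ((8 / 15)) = 2325 / 272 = 8.55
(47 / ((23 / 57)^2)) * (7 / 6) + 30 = 366.77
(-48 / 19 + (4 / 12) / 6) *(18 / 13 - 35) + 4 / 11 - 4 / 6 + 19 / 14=84.11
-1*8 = -8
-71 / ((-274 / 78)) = 2769 / 137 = 20.21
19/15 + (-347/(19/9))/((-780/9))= 46879/14820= 3.16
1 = 1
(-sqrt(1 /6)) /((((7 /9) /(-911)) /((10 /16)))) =13665*sqrt(6) /112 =298.86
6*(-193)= -1158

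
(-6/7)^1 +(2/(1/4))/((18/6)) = 38/21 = 1.81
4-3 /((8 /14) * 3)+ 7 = 9.25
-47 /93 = -0.51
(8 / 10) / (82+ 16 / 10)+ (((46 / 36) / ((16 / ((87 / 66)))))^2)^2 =296781084560611 / 30620640822165504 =0.01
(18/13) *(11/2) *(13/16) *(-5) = -495/16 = -30.94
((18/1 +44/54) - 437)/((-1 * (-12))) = -34.85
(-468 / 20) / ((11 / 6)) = -702 / 55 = -12.76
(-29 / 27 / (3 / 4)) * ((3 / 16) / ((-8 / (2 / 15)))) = 29 / 6480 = 0.00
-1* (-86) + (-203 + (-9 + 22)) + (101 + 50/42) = -38/21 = -1.81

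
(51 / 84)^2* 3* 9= 7803 / 784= 9.95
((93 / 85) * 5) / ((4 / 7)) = 651 / 68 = 9.57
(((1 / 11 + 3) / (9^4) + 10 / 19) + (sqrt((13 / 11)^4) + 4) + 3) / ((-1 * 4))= -33649865 / 15083739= -2.23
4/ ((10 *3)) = 2/ 15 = 0.13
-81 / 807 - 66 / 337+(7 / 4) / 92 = -0.28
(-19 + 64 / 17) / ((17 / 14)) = -3626 / 289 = -12.55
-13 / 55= -0.24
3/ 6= 1/ 2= 0.50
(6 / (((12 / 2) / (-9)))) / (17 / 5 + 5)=-15 / 14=-1.07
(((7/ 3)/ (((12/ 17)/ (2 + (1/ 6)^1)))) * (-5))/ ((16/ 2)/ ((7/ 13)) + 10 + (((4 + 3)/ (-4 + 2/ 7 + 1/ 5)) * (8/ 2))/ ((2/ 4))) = -2219945/ 553104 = -4.01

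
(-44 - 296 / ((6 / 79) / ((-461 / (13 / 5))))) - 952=26911216 / 39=690031.18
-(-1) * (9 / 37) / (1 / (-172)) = -1548 / 37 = -41.84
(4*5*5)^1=100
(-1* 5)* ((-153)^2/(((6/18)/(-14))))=4915890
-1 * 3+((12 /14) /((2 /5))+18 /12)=9 /14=0.64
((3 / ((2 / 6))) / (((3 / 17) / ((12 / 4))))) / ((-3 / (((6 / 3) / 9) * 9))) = -102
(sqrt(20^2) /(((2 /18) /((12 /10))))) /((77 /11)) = 216 /7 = 30.86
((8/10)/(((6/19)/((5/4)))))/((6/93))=589/12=49.08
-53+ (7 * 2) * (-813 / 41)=-13555 / 41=-330.61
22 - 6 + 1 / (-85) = 1359 / 85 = 15.99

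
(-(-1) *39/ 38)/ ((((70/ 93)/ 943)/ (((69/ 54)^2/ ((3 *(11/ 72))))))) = 201035341/ 43890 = 4580.44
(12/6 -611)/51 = -203/17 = -11.94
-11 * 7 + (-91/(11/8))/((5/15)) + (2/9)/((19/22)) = -517817/1881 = -275.29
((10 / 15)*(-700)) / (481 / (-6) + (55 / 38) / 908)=48305600 / 8298047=5.82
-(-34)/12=17/6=2.83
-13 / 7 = -1.86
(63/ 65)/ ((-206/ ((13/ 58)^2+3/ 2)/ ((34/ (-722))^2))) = -18989901/ 1174034782232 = -0.00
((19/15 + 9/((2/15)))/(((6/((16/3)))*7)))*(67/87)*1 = 552884/82215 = 6.72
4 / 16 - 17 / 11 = -57 / 44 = -1.30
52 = 52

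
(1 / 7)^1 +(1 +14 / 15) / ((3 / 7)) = 1466 / 315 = 4.65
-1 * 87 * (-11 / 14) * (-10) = -4785 / 7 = -683.57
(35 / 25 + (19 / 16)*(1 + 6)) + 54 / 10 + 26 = 3289 / 80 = 41.11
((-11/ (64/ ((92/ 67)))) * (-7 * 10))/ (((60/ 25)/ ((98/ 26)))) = 2169475/ 83616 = 25.95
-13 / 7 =-1.86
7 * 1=7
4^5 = 1024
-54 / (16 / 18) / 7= -243 / 28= -8.68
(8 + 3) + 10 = 21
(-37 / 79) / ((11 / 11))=-37 / 79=-0.47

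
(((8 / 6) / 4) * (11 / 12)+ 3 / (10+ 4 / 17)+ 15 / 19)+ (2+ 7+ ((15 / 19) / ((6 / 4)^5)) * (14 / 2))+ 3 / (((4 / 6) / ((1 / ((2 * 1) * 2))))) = 4370581 / 357048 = 12.24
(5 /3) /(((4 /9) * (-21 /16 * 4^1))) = -5 /7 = -0.71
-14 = -14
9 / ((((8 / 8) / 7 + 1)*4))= 63 / 32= 1.97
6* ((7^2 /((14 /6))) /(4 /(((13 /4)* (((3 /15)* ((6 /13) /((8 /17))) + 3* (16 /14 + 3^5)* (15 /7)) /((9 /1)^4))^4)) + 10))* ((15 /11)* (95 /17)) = 35451056817032255063731265817555 /14239687064028300421636348699627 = 2.49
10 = 10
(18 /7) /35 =18 /245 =0.07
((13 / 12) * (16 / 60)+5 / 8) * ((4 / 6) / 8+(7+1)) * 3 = 31913 / 1440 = 22.16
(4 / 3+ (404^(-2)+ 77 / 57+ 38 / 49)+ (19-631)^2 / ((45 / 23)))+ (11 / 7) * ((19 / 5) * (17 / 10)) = 727279697571107 / 3798852400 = 191447.21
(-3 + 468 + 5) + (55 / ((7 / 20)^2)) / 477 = 11007310 / 23373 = 470.94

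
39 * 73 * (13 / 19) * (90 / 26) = 128115 / 19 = 6742.89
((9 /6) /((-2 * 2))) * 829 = -2487 /8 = -310.88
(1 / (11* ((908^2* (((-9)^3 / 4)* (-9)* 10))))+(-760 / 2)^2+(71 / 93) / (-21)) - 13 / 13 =4661205377148239257 / 32280047304120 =144398.96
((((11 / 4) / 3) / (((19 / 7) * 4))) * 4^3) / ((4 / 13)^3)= 169169 / 912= 185.49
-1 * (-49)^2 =-2401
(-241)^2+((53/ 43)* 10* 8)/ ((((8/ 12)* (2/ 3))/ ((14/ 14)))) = 2507023/ 43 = 58302.86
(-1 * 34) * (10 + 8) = -612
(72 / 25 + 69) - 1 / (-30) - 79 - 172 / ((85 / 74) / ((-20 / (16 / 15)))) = 7141429 / 2550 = 2800.56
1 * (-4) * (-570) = 2280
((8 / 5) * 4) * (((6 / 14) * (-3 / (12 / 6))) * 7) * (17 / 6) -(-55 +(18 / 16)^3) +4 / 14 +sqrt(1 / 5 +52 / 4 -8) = -497067 / 17920 +sqrt(130) / 5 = -25.46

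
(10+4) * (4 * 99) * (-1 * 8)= -44352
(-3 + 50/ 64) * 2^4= -71/ 2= -35.50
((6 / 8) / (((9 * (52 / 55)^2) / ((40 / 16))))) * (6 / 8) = 15125 / 86528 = 0.17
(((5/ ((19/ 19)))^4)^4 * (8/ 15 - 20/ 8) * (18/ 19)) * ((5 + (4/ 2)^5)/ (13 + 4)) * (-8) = 1598876953125000/ 323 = 4950083446207.43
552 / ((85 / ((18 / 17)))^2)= 178848 / 2088025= 0.09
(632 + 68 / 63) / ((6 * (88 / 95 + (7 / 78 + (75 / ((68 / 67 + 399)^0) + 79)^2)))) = 49256740 / 11071814607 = 0.00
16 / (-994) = -8 / 497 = -0.02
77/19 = 4.05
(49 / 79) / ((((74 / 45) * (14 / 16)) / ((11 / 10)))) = 0.47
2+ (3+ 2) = 7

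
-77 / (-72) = 77 / 72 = 1.07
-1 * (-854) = 854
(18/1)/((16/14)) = 63/4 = 15.75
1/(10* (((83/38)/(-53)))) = -2.43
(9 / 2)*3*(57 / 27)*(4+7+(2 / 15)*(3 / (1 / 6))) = 3819 / 10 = 381.90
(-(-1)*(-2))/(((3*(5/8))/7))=-112/15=-7.47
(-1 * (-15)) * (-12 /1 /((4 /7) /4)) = -1260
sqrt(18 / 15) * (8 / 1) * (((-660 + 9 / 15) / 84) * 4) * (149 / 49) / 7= -187144 * sqrt(30) / 8575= -119.54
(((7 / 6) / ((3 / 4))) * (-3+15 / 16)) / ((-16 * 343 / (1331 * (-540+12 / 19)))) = -893101 / 2128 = -419.69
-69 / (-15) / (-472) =-23 / 2360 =-0.01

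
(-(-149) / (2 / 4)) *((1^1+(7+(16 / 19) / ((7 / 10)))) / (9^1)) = 40528 / 133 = 304.72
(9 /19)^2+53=19214 /361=53.22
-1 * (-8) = 8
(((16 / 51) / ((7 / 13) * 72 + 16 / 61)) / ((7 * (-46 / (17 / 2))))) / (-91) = 61 / 26162178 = 0.00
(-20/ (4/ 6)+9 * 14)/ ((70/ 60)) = 576/ 7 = 82.29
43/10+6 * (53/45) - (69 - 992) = 28031/30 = 934.37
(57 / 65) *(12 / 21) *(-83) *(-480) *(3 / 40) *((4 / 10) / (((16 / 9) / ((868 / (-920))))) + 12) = 4617564813 / 261625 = 17649.55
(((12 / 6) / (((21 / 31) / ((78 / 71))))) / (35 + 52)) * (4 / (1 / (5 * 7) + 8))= 32240 / 1735737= 0.02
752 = 752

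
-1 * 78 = -78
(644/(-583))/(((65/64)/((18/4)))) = -185472/37895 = -4.89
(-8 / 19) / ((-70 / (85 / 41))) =68 / 5453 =0.01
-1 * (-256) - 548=-292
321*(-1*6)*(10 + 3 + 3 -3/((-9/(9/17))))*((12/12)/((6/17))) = -88275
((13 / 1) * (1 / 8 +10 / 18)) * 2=637 / 36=17.69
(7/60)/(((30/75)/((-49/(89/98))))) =-16807/1068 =-15.74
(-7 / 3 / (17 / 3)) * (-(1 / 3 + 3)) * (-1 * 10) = -700 / 51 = -13.73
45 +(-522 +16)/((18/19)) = -4402/9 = -489.11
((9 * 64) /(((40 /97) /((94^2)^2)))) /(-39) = -181758357888 /65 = -2796282429.05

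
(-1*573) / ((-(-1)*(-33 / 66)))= 1146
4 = 4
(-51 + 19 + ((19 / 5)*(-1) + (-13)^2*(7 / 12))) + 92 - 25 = 7787 / 60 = 129.78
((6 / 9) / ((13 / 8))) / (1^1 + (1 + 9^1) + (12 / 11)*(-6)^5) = -0.00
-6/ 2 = -3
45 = 45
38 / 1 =38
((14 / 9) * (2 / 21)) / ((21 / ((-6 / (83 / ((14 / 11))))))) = -16 / 24651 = -0.00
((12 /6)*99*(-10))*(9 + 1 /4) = -18315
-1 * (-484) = 484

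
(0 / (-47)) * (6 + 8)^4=0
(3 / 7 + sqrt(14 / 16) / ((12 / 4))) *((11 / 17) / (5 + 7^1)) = 11 *sqrt(14) / 2448 + 11 / 476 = 0.04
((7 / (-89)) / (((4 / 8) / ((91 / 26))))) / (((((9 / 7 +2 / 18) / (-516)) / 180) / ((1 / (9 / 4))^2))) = 7079520 / 979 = 7231.38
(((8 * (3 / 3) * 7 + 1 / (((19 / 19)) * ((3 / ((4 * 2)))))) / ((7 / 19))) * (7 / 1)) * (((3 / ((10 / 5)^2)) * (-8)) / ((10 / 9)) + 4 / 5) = -76912 / 15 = -5127.47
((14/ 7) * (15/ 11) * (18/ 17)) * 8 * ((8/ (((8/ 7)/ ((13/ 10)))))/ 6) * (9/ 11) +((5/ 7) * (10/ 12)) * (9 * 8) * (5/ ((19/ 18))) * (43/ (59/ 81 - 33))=-86470702092/ 357570367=-241.83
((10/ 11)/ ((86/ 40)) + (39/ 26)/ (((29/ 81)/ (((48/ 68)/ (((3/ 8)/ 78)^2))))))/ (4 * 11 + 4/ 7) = 26106870979/ 9094371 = 2870.66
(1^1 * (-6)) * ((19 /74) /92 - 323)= 6596895 /3404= 1937.98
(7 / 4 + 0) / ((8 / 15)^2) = 1575 / 256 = 6.15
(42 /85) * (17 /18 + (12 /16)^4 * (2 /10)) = 81263 /163200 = 0.50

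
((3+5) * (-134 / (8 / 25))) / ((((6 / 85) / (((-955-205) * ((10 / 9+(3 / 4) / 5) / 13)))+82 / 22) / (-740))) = 7629252647500 / 11468947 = 665209.51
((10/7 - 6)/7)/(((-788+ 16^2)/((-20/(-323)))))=160/2104991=0.00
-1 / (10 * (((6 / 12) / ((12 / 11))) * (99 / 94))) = -376 / 1815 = -0.21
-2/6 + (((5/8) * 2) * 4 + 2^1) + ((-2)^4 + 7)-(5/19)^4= 11596694/390963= 29.66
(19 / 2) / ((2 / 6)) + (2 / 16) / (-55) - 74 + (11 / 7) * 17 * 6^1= 353533 / 3080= 114.78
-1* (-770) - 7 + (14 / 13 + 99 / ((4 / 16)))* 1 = 15081 / 13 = 1160.08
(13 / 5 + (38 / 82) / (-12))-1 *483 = -1181879 / 2460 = -480.44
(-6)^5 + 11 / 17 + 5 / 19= -2511354 / 323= -7775.09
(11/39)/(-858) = -1/3042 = -0.00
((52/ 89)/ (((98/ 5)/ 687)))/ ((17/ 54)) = 65.05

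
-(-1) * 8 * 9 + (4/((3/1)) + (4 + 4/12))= 233/3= 77.67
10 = 10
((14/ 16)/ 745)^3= 343/ 211708736000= 0.00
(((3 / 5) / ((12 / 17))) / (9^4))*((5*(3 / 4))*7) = 119 / 34992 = 0.00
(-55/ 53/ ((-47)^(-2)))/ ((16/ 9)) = -1093455/ 848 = -1289.45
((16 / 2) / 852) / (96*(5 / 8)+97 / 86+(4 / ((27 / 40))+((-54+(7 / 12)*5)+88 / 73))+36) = 226008 / 1279937945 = 0.00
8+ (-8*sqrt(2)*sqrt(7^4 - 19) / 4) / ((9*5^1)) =8 - 4*sqrt(1191) / 45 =4.93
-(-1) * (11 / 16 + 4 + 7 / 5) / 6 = 487 / 480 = 1.01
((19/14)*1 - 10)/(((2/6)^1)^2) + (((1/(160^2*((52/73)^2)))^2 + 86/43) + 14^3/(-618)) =-831503569362794764717/10364535051386880000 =-80.23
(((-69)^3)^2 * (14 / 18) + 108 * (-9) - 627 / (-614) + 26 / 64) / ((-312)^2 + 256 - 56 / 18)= 674665104812733 / 784466048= 860030.98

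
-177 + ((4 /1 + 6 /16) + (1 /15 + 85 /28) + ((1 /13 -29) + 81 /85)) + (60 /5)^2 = -1986079 /37128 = -53.49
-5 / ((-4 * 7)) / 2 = 5 / 56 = 0.09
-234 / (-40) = 117 / 20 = 5.85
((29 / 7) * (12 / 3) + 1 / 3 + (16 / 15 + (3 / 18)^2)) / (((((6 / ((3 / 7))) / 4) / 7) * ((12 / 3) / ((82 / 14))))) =929839 / 17640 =52.71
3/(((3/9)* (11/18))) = 162/11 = 14.73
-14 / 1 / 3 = -14 / 3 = -4.67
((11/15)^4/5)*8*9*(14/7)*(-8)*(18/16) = -234256/3125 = -74.96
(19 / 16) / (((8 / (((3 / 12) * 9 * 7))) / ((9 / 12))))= 1.75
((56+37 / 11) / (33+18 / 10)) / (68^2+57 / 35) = 114275 / 309870858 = 0.00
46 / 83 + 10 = 876 / 83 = 10.55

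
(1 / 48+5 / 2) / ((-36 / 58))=-3509 / 864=-4.06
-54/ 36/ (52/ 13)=-3/ 8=-0.38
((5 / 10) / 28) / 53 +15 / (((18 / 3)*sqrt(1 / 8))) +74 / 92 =54931 / 68264 +5*sqrt(2) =7.88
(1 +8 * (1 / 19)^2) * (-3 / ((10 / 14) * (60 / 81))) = -209223 / 36100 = -5.80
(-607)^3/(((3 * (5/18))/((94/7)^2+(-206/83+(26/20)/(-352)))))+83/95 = -32455584589300437199/680002400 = -47728632412.62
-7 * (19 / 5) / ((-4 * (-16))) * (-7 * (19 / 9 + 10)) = 101479 / 2880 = 35.24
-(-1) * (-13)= -13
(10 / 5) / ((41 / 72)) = 144 / 41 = 3.51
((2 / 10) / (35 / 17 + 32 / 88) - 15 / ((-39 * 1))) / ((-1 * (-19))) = 724 / 29445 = 0.02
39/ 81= 13/ 27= 0.48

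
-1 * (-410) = 410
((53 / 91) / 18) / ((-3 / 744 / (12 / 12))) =-6572 / 819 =-8.02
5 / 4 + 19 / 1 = 20.25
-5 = -5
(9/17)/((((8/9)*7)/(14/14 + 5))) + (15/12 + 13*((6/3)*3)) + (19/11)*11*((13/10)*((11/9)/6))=5448733/64260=84.79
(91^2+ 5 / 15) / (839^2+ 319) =6211 / 528180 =0.01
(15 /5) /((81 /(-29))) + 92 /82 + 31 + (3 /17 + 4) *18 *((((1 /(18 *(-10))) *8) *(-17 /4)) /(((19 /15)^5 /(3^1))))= 120914280755 /2741041593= 44.11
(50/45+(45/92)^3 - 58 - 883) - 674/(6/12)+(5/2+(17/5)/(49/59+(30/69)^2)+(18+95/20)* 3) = -2213.69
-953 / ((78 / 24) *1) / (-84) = 953 / 273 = 3.49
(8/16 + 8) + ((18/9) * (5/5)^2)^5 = 81/2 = 40.50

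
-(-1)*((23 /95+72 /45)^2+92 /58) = 52131 /10469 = 4.98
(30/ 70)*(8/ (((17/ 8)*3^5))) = 64/ 9639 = 0.01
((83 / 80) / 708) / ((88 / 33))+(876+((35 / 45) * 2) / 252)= 10717276483 / 12234240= 876.01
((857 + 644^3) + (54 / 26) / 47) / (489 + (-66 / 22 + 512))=81596251939 / 304889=267626.09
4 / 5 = 0.80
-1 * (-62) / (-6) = -31 / 3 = -10.33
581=581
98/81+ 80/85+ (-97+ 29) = -90674/1377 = -65.85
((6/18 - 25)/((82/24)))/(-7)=296/287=1.03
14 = 14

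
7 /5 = 1.40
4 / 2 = 2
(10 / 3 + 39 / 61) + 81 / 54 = 2003 / 366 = 5.47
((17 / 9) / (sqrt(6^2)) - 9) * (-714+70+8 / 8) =301567 / 54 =5584.57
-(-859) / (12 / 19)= 16321 / 12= 1360.08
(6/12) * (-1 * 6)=-3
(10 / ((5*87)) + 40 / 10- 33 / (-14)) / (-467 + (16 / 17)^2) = -2245819 / 164073126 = -0.01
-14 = -14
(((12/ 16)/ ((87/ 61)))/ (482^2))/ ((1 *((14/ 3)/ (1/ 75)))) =0.00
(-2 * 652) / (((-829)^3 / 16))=20864 / 569722789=0.00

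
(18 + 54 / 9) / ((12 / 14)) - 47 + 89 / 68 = -1203 / 68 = -17.69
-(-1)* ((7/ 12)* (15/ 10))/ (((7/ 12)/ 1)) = 3/ 2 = 1.50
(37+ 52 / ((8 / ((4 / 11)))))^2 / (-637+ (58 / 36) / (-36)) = -121492872 / 49949405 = -2.43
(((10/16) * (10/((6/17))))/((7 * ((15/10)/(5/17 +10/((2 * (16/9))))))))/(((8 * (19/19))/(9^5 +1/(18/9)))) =2494841375/64512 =38672.52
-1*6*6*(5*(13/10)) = -234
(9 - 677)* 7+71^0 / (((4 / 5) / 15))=-18629 / 4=-4657.25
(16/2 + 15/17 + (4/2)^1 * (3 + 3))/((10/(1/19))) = 71/646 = 0.11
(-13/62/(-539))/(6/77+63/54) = 39/124775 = 0.00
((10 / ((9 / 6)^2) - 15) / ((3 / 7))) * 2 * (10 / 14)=-950 / 27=-35.19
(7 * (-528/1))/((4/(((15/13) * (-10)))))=138600/13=10661.54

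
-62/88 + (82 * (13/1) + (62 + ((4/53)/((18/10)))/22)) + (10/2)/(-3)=23624737/20988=1125.63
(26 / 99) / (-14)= -13 / 693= -0.02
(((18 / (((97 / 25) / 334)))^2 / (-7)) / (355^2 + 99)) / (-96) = 470626875 / 16613810024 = 0.03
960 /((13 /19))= 18240 /13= 1403.08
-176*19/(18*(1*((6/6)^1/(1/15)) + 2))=-1672/153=-10.93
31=31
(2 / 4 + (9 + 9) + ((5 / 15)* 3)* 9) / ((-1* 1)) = -55 / 2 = -27.50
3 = 3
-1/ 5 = -0.20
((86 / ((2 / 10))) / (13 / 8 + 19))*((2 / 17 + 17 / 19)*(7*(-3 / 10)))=-787416 / 17765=-44.32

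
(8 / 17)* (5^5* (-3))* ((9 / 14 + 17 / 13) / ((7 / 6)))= -79875000 / 10829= -7376.03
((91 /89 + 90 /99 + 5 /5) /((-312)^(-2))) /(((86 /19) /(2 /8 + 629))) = 1670082457680 /42097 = 39672244.05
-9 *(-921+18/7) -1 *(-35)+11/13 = 755455/91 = 8301.70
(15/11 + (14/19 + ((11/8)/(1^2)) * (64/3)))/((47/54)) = 354762/9823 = 36.12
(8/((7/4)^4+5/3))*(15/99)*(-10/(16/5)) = -32000/93313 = -0.34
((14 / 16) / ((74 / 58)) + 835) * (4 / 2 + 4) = 742089 / 148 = 5014.11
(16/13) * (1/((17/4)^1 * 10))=32/1105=0.03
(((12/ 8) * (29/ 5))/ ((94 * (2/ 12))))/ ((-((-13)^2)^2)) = -261/ 13423670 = -0.00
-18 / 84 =-3 / 14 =-0.21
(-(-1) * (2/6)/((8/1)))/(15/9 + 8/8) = 1/64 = 0.02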